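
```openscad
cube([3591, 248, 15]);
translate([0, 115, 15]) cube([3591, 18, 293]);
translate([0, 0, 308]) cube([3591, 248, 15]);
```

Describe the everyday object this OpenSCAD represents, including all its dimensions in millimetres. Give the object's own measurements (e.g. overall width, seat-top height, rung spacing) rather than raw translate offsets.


An I-beam lying along x, 3591 mm long. Overall section height 323 mm. Two flanges 248 mm wide (y) and 15 mm thick, one on the floor and one at the top; a web 18 mm thick runs between them, centred on the flange width.


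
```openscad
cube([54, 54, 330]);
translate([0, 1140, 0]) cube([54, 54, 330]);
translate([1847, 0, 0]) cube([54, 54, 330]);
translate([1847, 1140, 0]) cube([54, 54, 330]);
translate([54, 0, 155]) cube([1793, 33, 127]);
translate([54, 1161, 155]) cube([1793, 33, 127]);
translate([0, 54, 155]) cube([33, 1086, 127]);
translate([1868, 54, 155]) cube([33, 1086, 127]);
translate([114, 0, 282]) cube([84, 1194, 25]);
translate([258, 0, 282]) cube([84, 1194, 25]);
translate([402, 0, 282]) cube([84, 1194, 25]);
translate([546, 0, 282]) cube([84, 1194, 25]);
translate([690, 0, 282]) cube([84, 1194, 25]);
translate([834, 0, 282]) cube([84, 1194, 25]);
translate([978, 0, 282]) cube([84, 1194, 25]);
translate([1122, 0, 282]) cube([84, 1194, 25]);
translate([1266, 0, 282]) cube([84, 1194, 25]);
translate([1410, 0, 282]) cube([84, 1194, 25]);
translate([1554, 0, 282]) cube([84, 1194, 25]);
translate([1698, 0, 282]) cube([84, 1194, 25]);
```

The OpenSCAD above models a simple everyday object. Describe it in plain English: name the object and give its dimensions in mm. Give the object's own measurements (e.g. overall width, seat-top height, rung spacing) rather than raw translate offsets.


A bed frame 1901 mm long (x) by 1194 mm wide (y). Four 54×54 mm corner posts, 330 mm tall, at the corners of the footprint. Four rails of 33 mm thickness and 127 mm height run between adjacent posts with their undersides at z = 155 mm, their outer faces flush with the outside of the frame (the two x-running rails run between the posts' inner faces; the two y-running rails run between the posts' inner faces). 12 slats, each 84 mm wide (x) and 25 mm thick, lie across the top of the two x-running rails, running the full 1194 mm width of the frame in y; along x they sit between the end posts with a 60 mm gap after the −x posts and between neighbouring slats, leaving 65 mm before the +x posts.


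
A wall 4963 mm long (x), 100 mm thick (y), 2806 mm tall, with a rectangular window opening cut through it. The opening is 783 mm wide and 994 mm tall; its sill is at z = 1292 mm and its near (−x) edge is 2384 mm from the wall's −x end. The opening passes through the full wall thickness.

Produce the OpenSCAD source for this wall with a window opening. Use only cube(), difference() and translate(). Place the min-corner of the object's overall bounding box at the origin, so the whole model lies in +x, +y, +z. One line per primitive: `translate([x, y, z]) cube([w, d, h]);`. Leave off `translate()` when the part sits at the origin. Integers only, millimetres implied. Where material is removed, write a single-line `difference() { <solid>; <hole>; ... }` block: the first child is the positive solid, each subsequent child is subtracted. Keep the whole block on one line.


difference() { cube([4963, 100, 2806]); translate([2384, 0, 1292]) cube([783, 100, 994]); }


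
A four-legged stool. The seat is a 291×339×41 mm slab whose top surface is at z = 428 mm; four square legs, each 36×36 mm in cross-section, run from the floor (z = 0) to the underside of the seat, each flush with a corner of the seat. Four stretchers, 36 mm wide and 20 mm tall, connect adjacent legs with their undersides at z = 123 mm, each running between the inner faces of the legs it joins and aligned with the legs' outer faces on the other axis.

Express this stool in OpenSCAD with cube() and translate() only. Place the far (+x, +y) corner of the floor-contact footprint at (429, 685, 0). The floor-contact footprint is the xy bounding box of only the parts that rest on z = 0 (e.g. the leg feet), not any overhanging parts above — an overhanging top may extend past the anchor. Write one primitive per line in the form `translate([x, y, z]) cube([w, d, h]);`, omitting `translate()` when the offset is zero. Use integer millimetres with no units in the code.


translate([138, 346, 387]) cube([291, 339, 41]);
translate([138, 346, 0]) cube([36, 36, 387]);
translate([393, 346, 0]) cube([36, 36, 387]);
translate([138, 649, 0]) cube([36, 36, 387]);
translate([393, 649, 0]) cube([36, 36, 387]);
translate([174, 346, 123]) cube([219, 36, 20]);
translate([174, 649, 123]) cube([219, 36, 20]);
translate([138, 382, 123]) cube([36, 267, 20]);
translate([393, 382, 123]) cube([36, 267, 20]);


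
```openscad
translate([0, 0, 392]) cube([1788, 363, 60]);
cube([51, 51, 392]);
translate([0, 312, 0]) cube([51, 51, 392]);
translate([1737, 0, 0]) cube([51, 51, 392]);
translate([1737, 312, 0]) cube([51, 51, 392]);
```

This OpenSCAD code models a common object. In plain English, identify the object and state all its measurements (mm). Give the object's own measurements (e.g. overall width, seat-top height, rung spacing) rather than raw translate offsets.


A bench: a 1788×363 mm seat slab, 60 mm thick, top at z = 452 mm, on four 51×51 mm square legs flush with the seat corners and standing on z = 0.


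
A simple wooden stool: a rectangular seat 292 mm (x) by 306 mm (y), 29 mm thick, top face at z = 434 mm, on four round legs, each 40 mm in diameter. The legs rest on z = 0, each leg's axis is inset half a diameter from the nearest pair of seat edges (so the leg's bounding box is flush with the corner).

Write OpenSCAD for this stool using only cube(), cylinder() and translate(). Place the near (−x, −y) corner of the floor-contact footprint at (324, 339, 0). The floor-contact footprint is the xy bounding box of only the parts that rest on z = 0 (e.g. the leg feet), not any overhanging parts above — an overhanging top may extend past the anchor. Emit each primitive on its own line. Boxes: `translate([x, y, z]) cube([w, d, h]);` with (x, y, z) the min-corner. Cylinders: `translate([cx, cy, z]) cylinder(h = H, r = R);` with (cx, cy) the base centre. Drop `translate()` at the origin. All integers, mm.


// leg_h = 434 - 29 = 405
translate([324, 339, 405]) cube([292, 306, 29]);
translate([344, 359, 0]) cylinder(h = 405, r = 20);
translate([596, 359, 0]) cylinder(h = 405, r = 20);
translate([344, 625, 0]) cylinder(h = 405, r = 20);
translate([596, 625, 0]) cylinder(h = 405, r = 20);


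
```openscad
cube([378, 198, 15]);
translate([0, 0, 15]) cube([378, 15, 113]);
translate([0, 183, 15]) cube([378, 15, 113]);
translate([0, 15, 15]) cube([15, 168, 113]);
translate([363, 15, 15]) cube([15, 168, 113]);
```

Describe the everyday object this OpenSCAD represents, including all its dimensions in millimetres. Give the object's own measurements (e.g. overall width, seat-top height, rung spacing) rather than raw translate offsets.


An open-topped rectangular box: outside dimensions 378×198×128 mm, with a uniform wall and base thickness of 15 mm. The base is a full 378×198 slab on the floor; four walls sit on top of the base. The front and back walls (the −y and +y sides) span the full width; the two side walls fit between them.


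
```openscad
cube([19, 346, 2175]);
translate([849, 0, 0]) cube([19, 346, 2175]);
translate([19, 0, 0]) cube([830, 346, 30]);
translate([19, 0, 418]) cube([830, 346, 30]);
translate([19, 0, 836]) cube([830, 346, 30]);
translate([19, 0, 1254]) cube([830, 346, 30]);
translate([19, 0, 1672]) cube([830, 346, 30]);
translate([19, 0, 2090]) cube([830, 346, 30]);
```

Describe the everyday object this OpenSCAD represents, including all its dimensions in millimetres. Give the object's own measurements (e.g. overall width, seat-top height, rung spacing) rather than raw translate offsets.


An open bookshelf. Two side panels, each 19 mm thick, 346 mm deep and 2175 mm tall, stand 868 mm apart (outside-to-outside). Between them sit 6 shelves, each 30 mm thick and 346 mm deep, spanning the full gap between the sides. The bottom shelf rests on the floor (its underside at z = 0) and the clear gap between one shelf's top and the next shelf's underside is 388 mm.


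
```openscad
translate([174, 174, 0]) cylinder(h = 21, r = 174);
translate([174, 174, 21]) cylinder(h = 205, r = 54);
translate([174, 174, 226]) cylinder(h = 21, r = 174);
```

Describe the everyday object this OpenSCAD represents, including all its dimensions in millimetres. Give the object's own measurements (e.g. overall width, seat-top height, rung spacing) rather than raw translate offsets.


A spool: two coaxial disc flanges of radius 174 mm and thickness 21 mm, joined by a core cylinder of radius 54 mm and height 205 mm. The lower flange rests on z = 0 and the three cylinders share a vertical axis.


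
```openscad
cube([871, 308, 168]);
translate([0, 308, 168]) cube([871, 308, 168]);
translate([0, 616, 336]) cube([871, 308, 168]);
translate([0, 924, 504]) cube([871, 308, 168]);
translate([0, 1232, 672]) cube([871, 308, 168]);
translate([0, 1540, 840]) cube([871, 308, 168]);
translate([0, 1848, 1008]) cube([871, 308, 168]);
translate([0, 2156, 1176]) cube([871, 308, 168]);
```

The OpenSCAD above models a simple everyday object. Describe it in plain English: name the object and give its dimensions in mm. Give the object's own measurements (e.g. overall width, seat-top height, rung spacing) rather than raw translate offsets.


A straight staircase of 8 solid steps. Each step is 871 mm wide (x), 308 mm deep (y, the going) and 168 mm tall (the rise). The first step rests on the floor; each subsequent step sits one going further in +y and one rise higher in +z, directly behind and above the previous step with no overlap.


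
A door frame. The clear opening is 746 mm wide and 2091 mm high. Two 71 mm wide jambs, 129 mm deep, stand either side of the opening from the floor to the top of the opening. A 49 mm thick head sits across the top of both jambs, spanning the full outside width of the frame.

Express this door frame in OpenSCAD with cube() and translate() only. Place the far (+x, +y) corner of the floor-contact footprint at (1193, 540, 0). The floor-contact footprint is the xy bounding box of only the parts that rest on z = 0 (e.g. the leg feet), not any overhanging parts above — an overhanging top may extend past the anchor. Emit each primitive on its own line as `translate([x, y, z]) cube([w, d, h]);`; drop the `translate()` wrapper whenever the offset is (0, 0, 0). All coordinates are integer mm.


translate([305, 411, 0]) cube([71, 129, 2091]);
translate([1122, 411, 0]) cube([71, 129, 2091]);
translate([305, 411, 2091]) cube([888, 129, 49]);


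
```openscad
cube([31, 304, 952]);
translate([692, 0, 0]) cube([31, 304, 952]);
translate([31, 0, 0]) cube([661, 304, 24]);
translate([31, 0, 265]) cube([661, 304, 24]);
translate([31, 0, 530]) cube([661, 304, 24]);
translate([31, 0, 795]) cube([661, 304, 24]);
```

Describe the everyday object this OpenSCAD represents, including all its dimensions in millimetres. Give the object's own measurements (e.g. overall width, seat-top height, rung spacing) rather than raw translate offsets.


An open bookshelf. Two side panels, each 31 mm thick, 304 mm deep and 952 mm tall, stand 723 mm apart (outside-to-outside). Between them sit 4 shelves, each 24 mm thick and 304 mm deep, spanning the full gap between the sides. The bottom shelf rests on the floor (its underside at z = 0) and the clear gap between one shelf's top and the next shelf's underside is 241 mm.


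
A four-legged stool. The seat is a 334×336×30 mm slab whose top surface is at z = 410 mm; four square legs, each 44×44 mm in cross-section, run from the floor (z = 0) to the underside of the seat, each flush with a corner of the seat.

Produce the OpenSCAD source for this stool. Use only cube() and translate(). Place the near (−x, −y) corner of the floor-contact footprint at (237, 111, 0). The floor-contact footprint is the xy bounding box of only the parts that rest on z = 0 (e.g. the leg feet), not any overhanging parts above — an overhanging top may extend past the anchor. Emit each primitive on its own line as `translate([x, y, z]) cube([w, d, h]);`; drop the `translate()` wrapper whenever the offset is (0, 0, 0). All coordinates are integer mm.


// leg_h = 410 - 30 = 380
translate([237, 111, 380]) cube([334, 336, 30]);
translate([237, 111, 0]) cube([44, 44, 380]);
translate([527, 111, 0]) cube([44, 44, 380]);
translate([237, 403, 0]) cube([44, 44, 380]);
translate([527, 403, 0]) cube([44, 44, 380]);


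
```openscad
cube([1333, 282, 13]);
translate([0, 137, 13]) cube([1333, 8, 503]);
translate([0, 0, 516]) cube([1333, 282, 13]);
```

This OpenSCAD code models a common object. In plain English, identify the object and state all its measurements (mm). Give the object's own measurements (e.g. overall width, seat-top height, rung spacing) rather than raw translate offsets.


An I-beam lying along x, 1333 mm long. Overall section height 529 mm. Two flanges 282 mm wide (y) and 13 mm thick, one on the floor and one at the top; a web 8 mm thick runs between them, centred on the flange width.


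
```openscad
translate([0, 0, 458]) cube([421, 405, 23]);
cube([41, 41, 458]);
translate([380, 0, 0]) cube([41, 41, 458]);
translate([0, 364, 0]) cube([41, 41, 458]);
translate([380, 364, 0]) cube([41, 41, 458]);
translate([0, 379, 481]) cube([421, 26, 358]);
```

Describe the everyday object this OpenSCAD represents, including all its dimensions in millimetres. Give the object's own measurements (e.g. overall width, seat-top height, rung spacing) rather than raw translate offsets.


A chair. The seat is a 421×405×23 mm slab with its top at z = 481 mm, on four 41×41 mm corner legs (flush with the seat edges, standing on z = 0). A flat backrest 26 mm thick, 358 mm tall, spans the full seat width and rises from the seat top along its +y edge, rear face flush with the rear of the seat.


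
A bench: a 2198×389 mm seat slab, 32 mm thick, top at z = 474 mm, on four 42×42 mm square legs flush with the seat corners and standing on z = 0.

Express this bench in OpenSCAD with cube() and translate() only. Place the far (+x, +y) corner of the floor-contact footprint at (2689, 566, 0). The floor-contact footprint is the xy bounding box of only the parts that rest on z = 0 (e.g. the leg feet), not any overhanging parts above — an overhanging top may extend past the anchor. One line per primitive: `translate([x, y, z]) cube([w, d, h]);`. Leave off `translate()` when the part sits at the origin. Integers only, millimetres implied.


translate([491, 177, 442]) cube([2198, 389, 32]);
translate([491, 177, 0]) cube([42, 42, 442]);
translate([491, 524, 0]) cube([42, 42, 442]);
translate([2647, 177, 0]) cube([42, 42, 442]);
translate([2647, 524, 0]) cube([42, 42, 442]);


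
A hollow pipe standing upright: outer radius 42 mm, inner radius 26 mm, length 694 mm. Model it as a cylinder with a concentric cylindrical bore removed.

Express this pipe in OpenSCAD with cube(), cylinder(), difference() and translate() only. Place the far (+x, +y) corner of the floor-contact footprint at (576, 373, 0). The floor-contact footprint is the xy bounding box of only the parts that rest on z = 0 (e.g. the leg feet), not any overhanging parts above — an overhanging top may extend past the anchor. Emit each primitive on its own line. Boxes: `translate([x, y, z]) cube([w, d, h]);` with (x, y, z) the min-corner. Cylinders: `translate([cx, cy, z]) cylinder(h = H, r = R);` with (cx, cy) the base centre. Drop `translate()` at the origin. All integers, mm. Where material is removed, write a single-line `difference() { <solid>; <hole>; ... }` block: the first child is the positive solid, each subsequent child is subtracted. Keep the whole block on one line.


difference() { translate([534, 331, 0]) cylinder(h = 694, r = 42); translate([534, 331, 0]) cylinder(h = 694, r = 26); }


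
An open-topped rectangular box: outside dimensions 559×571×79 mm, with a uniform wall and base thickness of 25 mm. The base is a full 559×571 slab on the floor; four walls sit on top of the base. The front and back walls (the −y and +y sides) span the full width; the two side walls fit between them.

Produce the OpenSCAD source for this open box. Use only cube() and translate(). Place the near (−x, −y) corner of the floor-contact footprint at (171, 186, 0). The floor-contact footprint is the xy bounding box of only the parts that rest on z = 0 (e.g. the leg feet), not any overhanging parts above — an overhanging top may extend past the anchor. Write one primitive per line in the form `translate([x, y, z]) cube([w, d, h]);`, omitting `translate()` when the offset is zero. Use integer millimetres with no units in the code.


translate([171, 186, 0]) cube([559, 571, 25]);
translate([171, 186, 25]) cube([559, 25, 54]);
translate([171, 732, 25]) cube([559, 25, 54]);
translate([171, 211, 25]) cube([25, 521, 54]);
translate([705, 211, 25]) cube([25, 521, 54]);


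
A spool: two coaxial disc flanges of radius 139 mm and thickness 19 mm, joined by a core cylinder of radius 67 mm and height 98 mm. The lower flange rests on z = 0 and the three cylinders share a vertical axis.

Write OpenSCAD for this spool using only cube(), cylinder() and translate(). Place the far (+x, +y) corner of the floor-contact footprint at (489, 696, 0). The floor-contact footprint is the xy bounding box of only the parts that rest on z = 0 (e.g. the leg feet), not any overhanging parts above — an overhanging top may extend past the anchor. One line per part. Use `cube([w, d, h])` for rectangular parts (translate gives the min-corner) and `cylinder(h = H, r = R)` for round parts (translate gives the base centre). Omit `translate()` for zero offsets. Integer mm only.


translate([350, 557, 0]) cylinder(h = 19, r = 139);
translate([350, 557, 19]) cylinder(h = 98, r = 67);
translate([350, 557, 117]) cylinder(h = 19, r = 139);


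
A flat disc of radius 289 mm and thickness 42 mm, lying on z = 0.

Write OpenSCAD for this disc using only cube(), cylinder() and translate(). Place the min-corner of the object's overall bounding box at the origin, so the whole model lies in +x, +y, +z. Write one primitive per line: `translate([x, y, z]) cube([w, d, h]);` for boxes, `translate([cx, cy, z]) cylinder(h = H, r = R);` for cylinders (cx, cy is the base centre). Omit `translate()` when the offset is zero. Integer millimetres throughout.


translate([289, 289, 0]) cylinder(h = 42, r = 289);


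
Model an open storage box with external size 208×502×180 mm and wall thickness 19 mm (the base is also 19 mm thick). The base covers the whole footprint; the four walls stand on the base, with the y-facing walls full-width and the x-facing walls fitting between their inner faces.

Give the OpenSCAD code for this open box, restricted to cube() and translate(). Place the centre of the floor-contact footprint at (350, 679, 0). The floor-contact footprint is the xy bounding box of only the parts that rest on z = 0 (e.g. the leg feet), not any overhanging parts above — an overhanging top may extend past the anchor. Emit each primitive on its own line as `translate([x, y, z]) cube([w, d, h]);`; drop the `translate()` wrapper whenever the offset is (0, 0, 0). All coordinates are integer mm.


translate([246, 428, 0]) cube([208, 502, 19]);
translate([246, 428, 19]) cube([208, 19, 161]);
translate([246, 911, 19]) cube([208, 19, 161]);
translate([246, 447, 19]) cube([19, 464, 161]);
translate([435, 447, 19]) cube([19, 464, 161]);


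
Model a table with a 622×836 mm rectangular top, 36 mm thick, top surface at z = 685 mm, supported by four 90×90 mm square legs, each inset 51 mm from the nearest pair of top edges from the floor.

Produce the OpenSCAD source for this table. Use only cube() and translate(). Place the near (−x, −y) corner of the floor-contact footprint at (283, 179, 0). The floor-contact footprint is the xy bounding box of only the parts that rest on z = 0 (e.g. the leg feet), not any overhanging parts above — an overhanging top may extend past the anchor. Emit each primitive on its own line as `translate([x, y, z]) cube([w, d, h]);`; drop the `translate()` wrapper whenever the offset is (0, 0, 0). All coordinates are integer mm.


// leg_h = 685 - 36 = 649
translate([232, 128, 649]) cube([622, 836, 36]);
translate([283, 179, 0]) cube([90, 90, 649]);
translate([713, 179, 0]) cube([90, 90, 649]);
translate([283, 823, 0]) cube([90, 90, 649]);
translate([713, 823, 0]) cube([90, 90, 649]);


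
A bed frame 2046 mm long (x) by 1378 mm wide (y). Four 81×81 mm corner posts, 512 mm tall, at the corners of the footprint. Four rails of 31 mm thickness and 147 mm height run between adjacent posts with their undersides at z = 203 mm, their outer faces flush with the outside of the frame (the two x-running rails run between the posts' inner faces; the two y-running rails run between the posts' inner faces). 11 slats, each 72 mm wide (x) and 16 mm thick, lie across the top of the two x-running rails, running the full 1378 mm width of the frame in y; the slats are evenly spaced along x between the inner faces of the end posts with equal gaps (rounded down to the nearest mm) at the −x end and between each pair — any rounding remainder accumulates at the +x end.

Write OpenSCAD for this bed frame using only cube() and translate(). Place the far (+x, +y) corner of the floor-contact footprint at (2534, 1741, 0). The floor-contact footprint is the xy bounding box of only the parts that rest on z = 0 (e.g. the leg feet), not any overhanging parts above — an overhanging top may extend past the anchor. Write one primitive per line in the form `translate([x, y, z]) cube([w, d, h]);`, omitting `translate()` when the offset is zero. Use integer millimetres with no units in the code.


translate([488, 363, 0]) cube([81, 81, 512]);
translate([488, 1660, 0]) cube([81, 81, 512]);
translate([2453, 363, 0]) cube([81, 81, 512]);
translate([2453, 1660, 0]) cube([81, 81, 512]);
translate([569, 363, 203]) cube([1884, 31, 147]);
translate([569, 1710, 203]) cube([1884, 31, 147]);
translate([488, 444, 203]) cube([31, 1216, 147]);
translate([2503, 444, 203]) cube([31, 1216, 147]);
translate([660, 363, 350]) cube([72, 1378, 16]);
translate([823, 363, 350]) cube([72, 1378, 16]);
translate([986, 363, 350]) cube([72, 1378, 16]);
translate([1149, 363, 350]) cube([72, 1378, 16]);
translate([1312, 363, 350]) cube([72, 1378, 16]);
translate([1475, 363, 350]) cube([72, 1378, 16]);
translate([1638, 363, 350]) cube([72, 1378, 16]);
translate([1801, 363, 350]) cube([72, 1378, 16]);
translate([1964, 363, 350]) cube([72, 1378, 16]);
translate([2127, 363, 350]) cube([72, 1378, 16]);
translate([2290, 363, 350]) cube([72, 1378, 16]);


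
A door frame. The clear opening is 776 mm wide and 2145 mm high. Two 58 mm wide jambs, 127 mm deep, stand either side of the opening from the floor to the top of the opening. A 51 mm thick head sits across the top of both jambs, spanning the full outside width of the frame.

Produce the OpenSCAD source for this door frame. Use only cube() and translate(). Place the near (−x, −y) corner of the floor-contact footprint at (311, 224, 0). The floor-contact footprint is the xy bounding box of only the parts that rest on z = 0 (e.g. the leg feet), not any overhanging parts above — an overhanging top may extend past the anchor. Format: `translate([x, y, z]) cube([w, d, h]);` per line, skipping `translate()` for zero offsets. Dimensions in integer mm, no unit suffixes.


translate([311, 224, 0]) cube([58, 127, 2145]);
translate([1145, 224, 0]) cube([58, 127, 2145]);
translate([311, 224, 2145]) cube([892, 127, 51]);


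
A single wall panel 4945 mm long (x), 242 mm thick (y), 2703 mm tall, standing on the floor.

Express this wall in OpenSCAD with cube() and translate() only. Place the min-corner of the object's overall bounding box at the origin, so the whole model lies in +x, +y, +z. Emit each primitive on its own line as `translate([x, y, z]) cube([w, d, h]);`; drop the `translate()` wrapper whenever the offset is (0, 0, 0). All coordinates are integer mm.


cube([4945, 242, 2703]);


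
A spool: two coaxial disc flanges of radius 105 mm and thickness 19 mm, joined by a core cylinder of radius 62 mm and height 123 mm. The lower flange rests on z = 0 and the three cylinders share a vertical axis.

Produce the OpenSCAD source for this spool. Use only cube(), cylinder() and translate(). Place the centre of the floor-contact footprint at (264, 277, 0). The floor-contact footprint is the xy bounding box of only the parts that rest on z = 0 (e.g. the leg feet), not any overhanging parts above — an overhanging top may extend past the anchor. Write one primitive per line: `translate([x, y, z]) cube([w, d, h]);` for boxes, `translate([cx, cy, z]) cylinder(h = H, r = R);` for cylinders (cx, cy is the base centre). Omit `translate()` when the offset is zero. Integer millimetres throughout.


translate([264, 277, 0]) cylinder(h = 19, r = 105);
translate([264, 277, 19]) cylinder(h = 123, r = 62);
translate([264, 277, 142]) cylinder(h = 19, r = 105);


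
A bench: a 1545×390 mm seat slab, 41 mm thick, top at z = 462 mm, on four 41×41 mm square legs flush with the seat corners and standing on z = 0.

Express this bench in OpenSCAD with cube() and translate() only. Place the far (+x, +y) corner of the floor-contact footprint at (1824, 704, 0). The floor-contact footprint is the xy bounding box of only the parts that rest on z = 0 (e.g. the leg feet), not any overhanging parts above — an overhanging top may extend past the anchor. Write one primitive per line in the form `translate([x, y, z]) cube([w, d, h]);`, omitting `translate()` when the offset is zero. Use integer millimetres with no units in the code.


translate([279, 314, 421]) cube([1545, 390, 41]);
translate([279, 314, 0]) cube([41, 41, 421]);
translate([279, 663, 0]) cube([41, 41, 421]);
translate([1783, 314, 0]) cube([41, 41, 421]);
translate([1783, 663, 0]) cube([41, 41, 421]);


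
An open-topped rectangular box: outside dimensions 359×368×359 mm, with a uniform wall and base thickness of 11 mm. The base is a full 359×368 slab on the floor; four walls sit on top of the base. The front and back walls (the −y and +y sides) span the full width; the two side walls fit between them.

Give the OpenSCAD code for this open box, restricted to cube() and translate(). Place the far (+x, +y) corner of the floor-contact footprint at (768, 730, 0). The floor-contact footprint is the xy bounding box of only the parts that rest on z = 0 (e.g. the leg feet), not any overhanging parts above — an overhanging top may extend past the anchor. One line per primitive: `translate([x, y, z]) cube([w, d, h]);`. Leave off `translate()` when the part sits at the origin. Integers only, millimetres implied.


translate([409, 362, 0]) cube([359, 368, 11]);
translate([409, 362, 11]) cube([359, 11, 348]);
translate([409, 719, 11]) cube([359, 11, 348]);
translate([409, 373, 11]) cube([11, 346, 348]);
translate([757, 373, 11]) cube([11, 346, 348]);


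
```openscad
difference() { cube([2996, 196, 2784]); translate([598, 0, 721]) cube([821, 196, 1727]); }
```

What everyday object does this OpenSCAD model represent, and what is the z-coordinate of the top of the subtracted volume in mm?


A wall with a window opening. The window head height is 2448 mm.

A wall with a rectangular opening subtracted — a window. Sill at z = 721, opening 1727 mm tall, so the head is at 721 + 1727 = 2448 mm.


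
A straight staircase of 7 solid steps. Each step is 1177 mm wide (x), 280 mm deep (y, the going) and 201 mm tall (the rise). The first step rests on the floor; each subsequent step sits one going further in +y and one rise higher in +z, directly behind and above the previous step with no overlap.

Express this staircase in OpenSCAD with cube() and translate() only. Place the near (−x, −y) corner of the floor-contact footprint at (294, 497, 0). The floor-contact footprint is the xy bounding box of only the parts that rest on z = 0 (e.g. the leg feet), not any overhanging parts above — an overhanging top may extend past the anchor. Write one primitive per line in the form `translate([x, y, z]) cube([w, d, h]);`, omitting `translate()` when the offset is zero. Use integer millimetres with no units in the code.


translate([294, 497, 0]) cube([1177, 280, 201]);
translate([294, 777, 201]) cube([1177, 280, 201]);
translate([294, 1057, 402]) cube([1177, 280, 201]);
translate([294, 1337, 603]) cube([1177, 280, 201]);
translate([294, 1617, 804]) cube([1177, 280, 201]);
translate([294, 1897, 1005]) cube([1177, 280, 201]);
translate([294, 2177, 1206]) cube([1177, 280, 201]);


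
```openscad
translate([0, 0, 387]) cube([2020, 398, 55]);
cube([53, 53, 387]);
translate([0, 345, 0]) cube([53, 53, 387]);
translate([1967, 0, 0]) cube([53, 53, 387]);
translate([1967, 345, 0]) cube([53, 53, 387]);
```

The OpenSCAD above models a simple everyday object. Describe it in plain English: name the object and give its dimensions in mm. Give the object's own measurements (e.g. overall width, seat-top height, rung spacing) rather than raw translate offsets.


A bench: a 2020×398 mm seat slab, 55 mm thick, top at z = 442 mm, on four 53×53 mm square legs flush with the seat corners and standing on z = 0.


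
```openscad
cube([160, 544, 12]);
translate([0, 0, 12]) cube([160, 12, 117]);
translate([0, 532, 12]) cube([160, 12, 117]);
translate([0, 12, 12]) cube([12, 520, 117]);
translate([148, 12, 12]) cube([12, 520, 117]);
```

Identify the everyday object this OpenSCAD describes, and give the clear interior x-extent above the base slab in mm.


An open box. The internal width is 136 mm.

A 160×544 base slab with four walls standing on it — an open box. The base is 160 mm wide and the walls are 12 mm thick, so the internal width is 160 − 2 × 12 = 136 mm.


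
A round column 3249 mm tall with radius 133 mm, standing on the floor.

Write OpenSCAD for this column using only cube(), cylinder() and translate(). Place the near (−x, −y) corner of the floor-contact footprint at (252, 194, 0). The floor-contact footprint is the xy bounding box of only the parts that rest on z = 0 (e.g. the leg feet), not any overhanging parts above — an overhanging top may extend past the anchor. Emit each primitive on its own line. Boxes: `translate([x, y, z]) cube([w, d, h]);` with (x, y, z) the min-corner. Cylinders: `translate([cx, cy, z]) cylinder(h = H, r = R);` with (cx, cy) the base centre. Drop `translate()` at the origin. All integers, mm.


translate([385, 327, 0]) cylinder(h = 3249, r = 133);


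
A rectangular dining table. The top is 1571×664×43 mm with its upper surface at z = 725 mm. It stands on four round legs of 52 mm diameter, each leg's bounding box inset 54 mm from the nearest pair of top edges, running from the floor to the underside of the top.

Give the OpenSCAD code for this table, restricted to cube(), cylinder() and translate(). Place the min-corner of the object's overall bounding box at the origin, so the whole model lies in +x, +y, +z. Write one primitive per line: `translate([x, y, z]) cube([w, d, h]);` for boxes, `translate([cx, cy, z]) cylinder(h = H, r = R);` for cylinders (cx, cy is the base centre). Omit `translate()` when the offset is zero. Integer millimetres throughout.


translate([0, 0, 682]) cube([1571, 664, 43]);
translate([80, 80, 0]) cylinder(h = 682, r = 26);
translate([1491, 80, 0]) cylinder(h = 682, r = 26);
translate([80, 584, 0]) cylinder(h = 682, r = 26);
translate([1491, 584, 0]) cylinder(h = 682, r = 26);


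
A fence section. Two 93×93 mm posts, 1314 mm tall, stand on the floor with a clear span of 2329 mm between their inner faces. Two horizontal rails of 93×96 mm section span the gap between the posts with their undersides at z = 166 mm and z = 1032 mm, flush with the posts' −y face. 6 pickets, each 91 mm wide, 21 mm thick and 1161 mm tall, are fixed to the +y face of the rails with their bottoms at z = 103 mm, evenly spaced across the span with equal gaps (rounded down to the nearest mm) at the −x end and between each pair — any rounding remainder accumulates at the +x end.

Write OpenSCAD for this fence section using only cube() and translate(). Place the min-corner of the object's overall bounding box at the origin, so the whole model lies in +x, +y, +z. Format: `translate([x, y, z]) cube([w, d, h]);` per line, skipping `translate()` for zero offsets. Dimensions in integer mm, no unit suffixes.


cube([93, 93, 1314]);
translate([2422, 0, 0]) cube([93, 93, 1314]);
translate([93, 0, 166]) cube([2329, 93, 96]);
translate([93, 0, 1032]) cube([2329, 93, 96]);
translate([347, 93, 103]) cube([91, 21, 1161]);
translate([692, 93, 103]) cube([91, 21, 1161]);
translate([1037, 93, 103]) cube([91, 21, 1161]);
translate([1382, 93, 103]) cube([91, 21, 1161]);
translate([1727, 93, 103]) cube([91, 21, 1161]);
translate([2072, 93, 103]) cube([91, 21, 1161]);


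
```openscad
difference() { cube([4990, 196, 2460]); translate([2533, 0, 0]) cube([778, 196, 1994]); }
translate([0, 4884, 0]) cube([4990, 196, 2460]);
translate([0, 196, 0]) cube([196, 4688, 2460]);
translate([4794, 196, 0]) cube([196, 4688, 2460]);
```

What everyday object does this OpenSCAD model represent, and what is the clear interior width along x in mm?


A single room. The interior width is 4598 mm.

Four walls enclosing a rectangle with a door in the front wall — a room. Outside width 4990 minus two 196 mm walls gives 4598 mm.


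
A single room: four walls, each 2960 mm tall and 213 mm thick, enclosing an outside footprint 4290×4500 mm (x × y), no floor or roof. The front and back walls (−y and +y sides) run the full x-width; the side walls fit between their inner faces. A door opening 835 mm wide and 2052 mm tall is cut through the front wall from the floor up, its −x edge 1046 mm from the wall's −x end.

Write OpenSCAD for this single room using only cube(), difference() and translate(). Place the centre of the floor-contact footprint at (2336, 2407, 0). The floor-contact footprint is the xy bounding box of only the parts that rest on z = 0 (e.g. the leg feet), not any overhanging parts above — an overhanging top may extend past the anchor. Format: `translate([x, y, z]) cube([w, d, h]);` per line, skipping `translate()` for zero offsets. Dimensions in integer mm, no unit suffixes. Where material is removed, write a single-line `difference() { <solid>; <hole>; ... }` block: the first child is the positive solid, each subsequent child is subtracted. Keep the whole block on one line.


difference() { translate([191, 157, 0]) cube([4290, 213, 2960]); translate([1237, 157, 0]) cube([835, 213, 2052]); }
translate([191, 4444, 0]) cube([4290, 213, 2960]);
translate([191, 370, 0]) cube([213, 4074, 2960]);
translate([4268, 370, 0]) cube([213, 4074, 2960]);


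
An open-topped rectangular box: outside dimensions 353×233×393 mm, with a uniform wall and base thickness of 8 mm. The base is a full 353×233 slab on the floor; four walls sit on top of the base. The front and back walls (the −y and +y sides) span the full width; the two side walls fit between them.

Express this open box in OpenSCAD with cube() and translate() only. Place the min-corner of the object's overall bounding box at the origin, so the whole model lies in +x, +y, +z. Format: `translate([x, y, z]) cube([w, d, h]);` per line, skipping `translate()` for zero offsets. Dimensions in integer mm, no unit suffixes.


cube([353, 233, 8]);
translate([0, 0, 8]) cube([353, 8, 385]);
translate([0, 225, 8]) cube([353, 8, 385]);
translate([0, 8, 8]) cube([8, 217, 385]);
translate([345, 8, 8]) cube([8, 217, 385]);


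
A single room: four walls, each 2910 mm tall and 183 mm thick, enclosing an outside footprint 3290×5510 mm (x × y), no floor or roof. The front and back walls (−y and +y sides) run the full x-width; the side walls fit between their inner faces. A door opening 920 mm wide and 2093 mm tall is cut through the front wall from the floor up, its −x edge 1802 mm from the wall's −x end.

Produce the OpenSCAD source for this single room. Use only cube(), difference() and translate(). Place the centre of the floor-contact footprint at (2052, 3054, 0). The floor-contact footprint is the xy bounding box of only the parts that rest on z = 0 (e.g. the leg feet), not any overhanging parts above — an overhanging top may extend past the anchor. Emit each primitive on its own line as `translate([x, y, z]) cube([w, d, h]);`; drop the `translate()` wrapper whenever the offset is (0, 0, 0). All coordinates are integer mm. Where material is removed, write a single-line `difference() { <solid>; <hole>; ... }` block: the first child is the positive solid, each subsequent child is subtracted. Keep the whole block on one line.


difference() { translate([407, 299, 0]) cube([3290, 183, 2910]); translate([2209, 299, 0]) cube([920, 183, 2093]); }
translate([407, 5626, 0]) cube([3290, 183, 2910]);
translate([407, 482, 0]) cube([183, 5144, 2910]);
translate([3514, 482, 0]) cube([183, 5144, 2910]);


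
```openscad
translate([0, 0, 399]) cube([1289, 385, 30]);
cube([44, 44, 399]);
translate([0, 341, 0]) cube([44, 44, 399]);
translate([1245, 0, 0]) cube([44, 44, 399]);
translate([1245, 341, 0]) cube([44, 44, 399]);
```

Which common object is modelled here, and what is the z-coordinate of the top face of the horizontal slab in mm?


A bench. The seat-top height is 429 mm.

A long slab on four corner posts — a bench. The slab sits at z = 399 with thickness 30, so the top is 399 + 30 = 429 mm.


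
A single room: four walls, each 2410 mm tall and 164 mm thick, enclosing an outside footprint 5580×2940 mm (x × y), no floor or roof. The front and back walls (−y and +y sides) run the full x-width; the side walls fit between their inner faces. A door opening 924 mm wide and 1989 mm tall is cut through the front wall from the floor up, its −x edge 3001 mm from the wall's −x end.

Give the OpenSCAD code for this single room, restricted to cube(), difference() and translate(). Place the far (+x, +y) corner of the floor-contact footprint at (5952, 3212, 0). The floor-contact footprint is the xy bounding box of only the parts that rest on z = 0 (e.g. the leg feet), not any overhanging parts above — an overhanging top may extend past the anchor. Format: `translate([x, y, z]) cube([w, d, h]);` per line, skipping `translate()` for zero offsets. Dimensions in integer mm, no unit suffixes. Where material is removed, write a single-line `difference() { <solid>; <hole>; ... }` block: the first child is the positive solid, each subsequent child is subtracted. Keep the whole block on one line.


difference() { translate([372, 272, 0]) cube([5580, 164, 2410]); translate([3373, 272, 0]) cube([924, 164, 1989]); }
translate([372, 3048, 0]) cube([5580, 164, 2410]);
translate([372, 436, 0]) cube([164, 2612, 2410]);
translate([5788, 436, 0]) cube([164, 2612, 2410]);


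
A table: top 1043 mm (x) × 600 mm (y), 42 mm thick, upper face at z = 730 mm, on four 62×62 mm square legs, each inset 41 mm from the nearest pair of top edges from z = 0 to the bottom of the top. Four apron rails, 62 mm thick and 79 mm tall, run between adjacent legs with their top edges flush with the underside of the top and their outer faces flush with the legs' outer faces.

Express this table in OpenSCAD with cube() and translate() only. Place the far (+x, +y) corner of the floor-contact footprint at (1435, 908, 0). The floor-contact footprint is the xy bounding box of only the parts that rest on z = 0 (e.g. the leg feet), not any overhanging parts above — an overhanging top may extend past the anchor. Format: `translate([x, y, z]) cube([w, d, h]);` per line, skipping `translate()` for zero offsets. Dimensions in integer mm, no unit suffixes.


translate([433, 349, 688]) cube([1043, 600, 42]);
translate([474, 390, 0]) cube([62, 62, 688]);
translate([1373, 390, 0]) cube([62, 62, 688]);
translate([474, 846, 0]) cube([62, 62, 688]);
translate([1373, 846, 0]) cube([62, 62, 688]);
translate([536, 390, 609]) cube([837, 62, 79]);
translate([536, 846, 609]) cube([837, 62, 79]);
translate([474, 452, 609]) cube([62, 394, 79]);
translate([1373, 452, 609]) cube([62, 394, 79]);
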